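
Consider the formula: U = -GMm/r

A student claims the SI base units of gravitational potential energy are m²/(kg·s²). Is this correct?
Units of each symbol in U = -GMm/r:
  G (gravitational constant): m³/(kg·s²)
  M (mass): kg
  m (mass): kg
  r (distance): m  → in the denominator, contributes 1/m
  The minus sign does not affect the units.

Multiplying the contributions: [m³/(kg·s²)] · [kg] · [kg] · [1/m]
Adding exponents of each base unit: kg: 1, m: 2, s: -2
SI base units of gravitational potential energy: kg·m²/s²

The claimed units m²/(kg·s²) (exponents kg: -1, m: 2, s: -2) do not match the derived units kg·m²/s² (exponents kg: 1, m: 2, s: -2), so the claim is incorrect.

Answer: No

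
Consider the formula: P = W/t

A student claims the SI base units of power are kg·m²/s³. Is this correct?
Units of each symbol in P = W/t:
  W (work): kg·m²/s²
  t (time): s  → in the denominator, contributes 1/s

Multiplying the contributions: [kg·m²/s²] · [1/s]
Adding exponents of each base unit: kg: 1, m: 2, s: -3
SI base units of power: kg·m²/s³

The claimed units kg·m²/s³ match the derived units, so the claim is correct.

Answer: Yes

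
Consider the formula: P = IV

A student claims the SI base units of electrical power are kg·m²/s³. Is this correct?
Units of each symbol in P = IV:
  I (current): A
  V (voltage, in volts): kg·m²/(s³·A)

Multiplying the contributions: [A] · [kg·m²/(s³·A)]
Adding exponents of each base unit: kg: 1, m: 2, s: -3
SI base units of electrical power: kg·m²/s³

The claimed units kg·m²/s³ match the derived units, so the claim is correct.

Answer: Yes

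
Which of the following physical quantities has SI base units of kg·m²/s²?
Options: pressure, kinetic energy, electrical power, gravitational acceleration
Checking the SI base units of each option:
  pressure (P = F/A): kg/(m·s²)  ✗
  kinetic energy (E = ½mv²): kg·m²/s²  ✓ matches
  electrical power (P = IV): kg·m²/s³  ✗
  gravitational acceleration (g = GM/r²): m/s²  ✗

Only kinetic energy has units kg·m²/s².

Answer: kinetic energy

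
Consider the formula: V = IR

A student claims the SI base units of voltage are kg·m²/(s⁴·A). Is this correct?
Units of each symbol in V = IR:
  I (current): A
  R (resistance, in ohms): kg·m²/(s³·A²)

Multiplying the contributions: [A] · [kg·m²/(s³·A²)]
Adding exponents of each base unit: kg: 1, m: 2, s: -3, A: -1
SI base units of voltage: kg·m²/(s³·A)

The claimed units kg·m²/(s⁴·A) (exponents kg: 1, m: 2, s: -4, A: -1) do not match the derived units kg·m²/(s³·A) (exponents kg: 1, m: 2, s: -3, A: -1), so the claim is incorrect.

Answer: No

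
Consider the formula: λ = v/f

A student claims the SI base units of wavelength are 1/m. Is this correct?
Units of each symbol in λ = v/f:
  v (wave speed): m/s
  f (frequency): 1/s  → in the denominator, contributes s

Multiplying the contributions: [m/s] · [s]
Adding exponents of each base unit: m: 1
SI base units of wavelength: m

The claimed units 1/m (exponents m: -1) do not match the derived units m (exponents m: 1), so the claim is incorrect.

Answer: No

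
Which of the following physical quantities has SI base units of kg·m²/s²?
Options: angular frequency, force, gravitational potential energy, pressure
Checking the SI base units of each option:
  angular frequency (ω = 2πf): 1/s  ✗
  force (F = ma): kg·m/s²  ✗
  gravitational potential energy (U = -GMm/r): kg·m²/s²  ✓ matches
  pressure (P = F/A): kg/(m·s²)  ✗

Only gravitational potential energy has units kg·m²/s².

Answer: gravitational potential energy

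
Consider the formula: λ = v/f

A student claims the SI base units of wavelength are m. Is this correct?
Units of each symbol in λ = v/f:
  v (wave speed): m/s
  f (frequency): 1/s  → in the denominator, contributes s

Multiplying the contributions: [m/s] · [s]
Adding exponents of each base unit: m: 1
SI base units of wavelength: m

The claimed units m match the derived units, so the claim is correct.

Answer: Yes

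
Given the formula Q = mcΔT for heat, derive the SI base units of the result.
Units of each symbol in Q = mcΔT:
  m (mass): kg
  c (specific heat capacity, in J/(kg·K)): m²/(s²·K)
  ΔT (temperature change): K

Multiplying the contributions: [kg] · [m²/(s²·K)] · [K]
Adding exponents of each base unit: kg: 1, m: 2, s: -2
SI base units of heat: kg·m²/s²

Answer: kg·m²/s²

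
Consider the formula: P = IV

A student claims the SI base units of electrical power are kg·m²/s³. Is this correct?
Units of each symbol in P = IV:
  I (current): A
  V (voltage, in volts): kg·m²/(s³·A)

Multiplying the contributions: [A] · [kg·m²/(s³·A)]
Adding exponents of each base unit: kg: 1, m: 2, s: -3
SI base units of electrical power: kg·m²/s³

The claimed units kg·m²/s³ match the derived units, so the claim is correct.

Answer: Yes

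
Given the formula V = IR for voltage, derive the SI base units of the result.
Units of each symbol in V = IR:
  I (current): A
  R (resistance, in ohms): kg·m²/(s³·A²)

Multiplying the contributions: [A] · [kg·m²/(s³·A²)]
Adding exponents of each base unit: kg: 1, m: 2, s: -3, A: -1
SI base units of voltage: kg·m²/(s³·A)

Answer: kg·m²/(s³·A)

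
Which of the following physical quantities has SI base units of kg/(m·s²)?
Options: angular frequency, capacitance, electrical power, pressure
Checking the SI base units of each option:
  angular frequency (ω = 2πf): 1/s  ✗
  capacitance (C = Q/V): s⁴·A²/(kg·m²)  ✗
  electrical power (P = IV): kg·m²/s³  ✗
  pressure (P = F/A): kg/(m·s²)  ✓ matches

Only pressure has units kg/(m·s²).

Answer: pressure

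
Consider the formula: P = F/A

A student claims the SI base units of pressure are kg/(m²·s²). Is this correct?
Units of each symbol in P = F/A:
  F (force): kg·m/s²
  A (area): m²  → in the denominator, contributes 1/m²

Multiplying the contributions: [kg·m/s²] · [1/m²]
Adding exponents of each base unit: kg: 1, m: -1, s: -2
SI base units of pressure: kg/(m·s²)

The claimed units kg/(m²·s²) (exponents kg: 1, m: -2, s: -2) do not match the derived units kg/(m·s²) (exponents kg: 1, m: -1, s: -2), so the claim is incorrect.

Answer: No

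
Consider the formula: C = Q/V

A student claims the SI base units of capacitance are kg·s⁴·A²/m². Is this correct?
Units of each symbol in C = Q/V:
  Q (charge, in coulombs): s·A
  V (voltage, in volts): kg·m²/(s³·A)  → in the denominator, contributes s³·A/(kg·m²)

Multiplying the contributions: [s·A] · [s³·A/(kg·m²)]
Adding exponents of each base unit: kg: -1, m: -2, s: 4, A: 2
SI base units of capacitance: s⁴·A²/(kg·m²)

The claimed units kg·s⁴·A²/m² (exponents kg: 1, m: -2, s: 4, A: 2) do not match the derived units s⁴·A²/(kg·m²) (exponents kg: -1, m: -2, s: 4, A: 2), so the claim is incorrect.

Answer: No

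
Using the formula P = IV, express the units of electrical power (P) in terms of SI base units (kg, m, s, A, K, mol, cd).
Units of each symbol in P = IV:
  I (current): A
  V (voltage, in volts): kg·m²/(s³·A)

Multiplying the contributions: [A] · [kg·m²/(s³·A)]
Adding exponents of each base unit: kg: 1, m: 2, s: -3
SI base units of electrical power: kg·m²/s³

Answer: kg·m²/s³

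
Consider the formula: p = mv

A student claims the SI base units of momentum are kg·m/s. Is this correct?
Units of each symbol in p = mv:
  m (mass): kg
  v (velocity): m/s

Multiplying the contributions: [kg] · [m/s]
Adding exponents of each base unit: kg: 1, m: 1, s: -1
SI base units of momentum: kg·m/s

The claimed units kg·m/s match the derived units, so the claim is correct.

Answer: Yes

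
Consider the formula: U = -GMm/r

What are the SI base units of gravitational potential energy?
Units of each symbol in U = -GMm/r:
  G (gravitational constant): m³/(kg·s²)
  M (mass): kg
  m (mass): kg
  r (distance): m  → in the denominator, contributes 1/m
  The minus sign does not affect the units.

Multiplying the contributions: [m³/(kg·s²)] · [kg] · [kg] · [1/m]
Adding exponents of each base unit: kg: 1, m: 2, s: -2
SI base units of gravitational potential energy: kg·m²/s²

Answer: kg·m²/s²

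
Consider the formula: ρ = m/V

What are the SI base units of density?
Units of each symbol in ρ = m/V:
  m (mass): kg
  V (volume): m³  → in the denominator, contributes 1/m³

Multiplying the contributions: [kg] · [1/m³]
Adding exponents of each base unit: kg: 1, m: -3
SI base units of density: kg/m³

Answer: kg/m³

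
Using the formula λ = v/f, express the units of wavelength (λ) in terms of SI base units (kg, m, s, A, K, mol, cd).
Units of each symbol in λ = v/f:
  v (wave speed): m/s
  f (frequency): 1/s  → in the denominator, contributes s

Multiplying the contributions: [m/s] · [s]
Adding exponents of each base unit: m: 1
SI base units of wavelength: m

Answer: m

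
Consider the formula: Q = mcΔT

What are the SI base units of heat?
Units of each symbol in Q = mcΔT:
  m (mass): kg
  c (specific heat capacity, in J/(kg·K)): m²/(s²·K)
  ΔT (temperature change): K

Multiplying the contributions: [kg] · [m²/(s²·K)] · [K]
Adding exponents of each base unit: kg: 1, m: 2, s: -2
SI base units of heat: kg·m²/s²

Answer: kg·m²/s²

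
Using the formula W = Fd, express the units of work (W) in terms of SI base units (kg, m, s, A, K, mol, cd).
Units of each symbol in W = Fd:
  F (force): kg·m/s²
  d (displacement): m

Multiplying the contributions: [kg·m/s²] · [m]
Adding exponents of each base unit: kg: 1, m: 2, s: -2
SI base units of work: kg·m²/s²

Answer: kg·m²/s²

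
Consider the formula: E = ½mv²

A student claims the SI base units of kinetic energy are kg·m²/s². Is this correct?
Units of each symbol in E = ½mv²:
  m (mass): kg
  v (speed): m/s  → to the power 2, contributes m²/s²
  The factor ½ is dimensionless.

Multiplying the contributions: [kg] · [m²/s²]
Adding exponents of each base unit: kg: 1, m: 2, s: -2
SI base units of kinetic energy: kg·m²/s²

The claimed units kg·m²/s² match the derived units, so the claim is correct.

Answer: Yes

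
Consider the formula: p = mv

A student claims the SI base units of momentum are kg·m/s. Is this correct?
Units of each symbol in p = mv:
  m (mass): kg
  v (velocity): m/s

Multiplying the contributions: [kg] · [m/s]
Adding exponents of each base unit: kg: 1, m: 1, s: -1
SI base units of momentum: kg·m/s

The claimed units kg·m/s match the derived units, so the claim is correct.

Answer: Yes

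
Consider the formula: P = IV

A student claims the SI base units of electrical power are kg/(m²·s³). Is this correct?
Units of each symbol in P = IV:
  I (current): A
  V (voltage, in volts): kg·m²/(s³·A)

Multiplying the contributions: [A] · [kg·m²/(s³·A)]
Adding exponents of each base unit: kg: 1, m: 2, s: -3
SI base units of electrical power: kg·m²/s³

The claimed units kg/(m²·s³) (exponents kg: 1, m: -2, s: -3) do not match the derived units kg·m²/s³ (exponents kg: 1, m: 2, s: -3), so the claim is incorrect.

Answer: No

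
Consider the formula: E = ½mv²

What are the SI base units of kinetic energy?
Units of each symbol in E = ½mv²:
  m (mass): kg
  v (speed): m/s  → to the power 2, contributes m²/s²
  The factor ½ is dimensionless.

Multiplying the contributions: [kg] · [m²/s²]
Adding exponents of each base unit: kg: 1, m: 2, s: -2
SI base units of kinetic energy: kg·m²/s²

Answer: kg·m²/s²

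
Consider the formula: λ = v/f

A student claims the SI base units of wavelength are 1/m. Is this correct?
Units of each symbol in λ = v/f:
  v (wave speed): m/s
  f (frequency): 1/s  → in the denominator, contributes s

Multiplying the contributions: [m/s] · [s]
Adding exponents of each base unit: m: 1
SI base units of wavelength: m

The claimed units 1/m (exponents m: -1) do not match the derived units m (exponents m: 1), so the claim is incorrect.

Answer: No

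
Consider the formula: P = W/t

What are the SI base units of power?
Units of each symbol in P = W/t:
  W (work): kg·m²/s²
  t (time): s  → in the denominator, contributes 1/s

Multiplying the contributions: [kg·m²/s²] · [1/s]
Adding exponents of each base unit: kg: 1, m: 2, s: -3
SI base units of power: kg·m²/s³

Answer: kg·m²/s³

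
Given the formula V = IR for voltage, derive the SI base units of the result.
Units of each symbol in V = IR:
  I (current): A
  R (resistance, in ohms): kg·m²/(s³·A²)

Multiplying the contributions: [A] · [kg·m²/(s³·A²)]
Adding exponents of each base unit: kg: 1, m: 2, s: -3, A: -1
SI base units of voltage: kg·m²/(s³·A)

Answer: kg·m²/(s³·A)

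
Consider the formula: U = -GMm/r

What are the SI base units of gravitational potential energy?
Units of each symbol in U = -GMm/r:
  G (gravitational constant): m³/(kg·s²)
  M (mass): kg
  m (mass): kg
  r (distance): m  → in the denominator, contributes 1/m
  The minus sign does not affect the units.

Multiplying the contributions: [m³/(kg·s²)] · [kg] · [kg] · [1/m]
Adding exponents of each base unit: kg: 1, m: 2, s: -2
SI base units of gravitational potential energy: kg·m²/s²

Answer: kg·m²/s²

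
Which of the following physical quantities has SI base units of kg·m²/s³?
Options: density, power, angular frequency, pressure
Checking the SI base units of each option:
  density (ρ = m/V): kg/m³  ✗
  power (P = W/t): kg·m²/s³  ✓ matches
  angular frequency (ω = 2πf): 1/s  ✗
  pressure (P = F/A): kg/(m·s²)  ✗

Only power has units kg·m²/s³.

Answer: power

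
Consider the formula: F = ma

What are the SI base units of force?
Units of each symbol in F = ma:
  m (mass): kg
  a (acceleration): m/s²

Multiplying the contributions: [kg] · [m/s²]
Adding exponents of each base unit: kg: 1, m: 1, s: -2
SI base units of force: kg·m/s²

Answer: kg·m/s²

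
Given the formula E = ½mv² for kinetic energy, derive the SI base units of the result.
Units of each symbol in E = ½mv²:
  m (mass): kg
  v (speed): m/s  → to the power 2, contributes m²/s²
  The factor ½ is dimensionless.

Multiplying the contributions: [kg] · [m²/s²]
Adding exponents of each base unit: kg: 1, m: 2, s: -2
SI base units of kinetic energy: kg·m²/s²

Answer: kg·m²/s²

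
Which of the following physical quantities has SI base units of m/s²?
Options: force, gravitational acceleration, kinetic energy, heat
Checking the SI base units of each option:
  force (F = ma): kg·m/s²  ✗
  gravitational acceleration (g = GM/r²): m/s²  ✓ matches
  kinetic energy (E = ½mv²): kg·m²/s²  ✗
  heat (Q = mcΔT): kg·m²/s²  ✗

Only gravitational acceleration has units m/s².

Answer: gravitational acceleration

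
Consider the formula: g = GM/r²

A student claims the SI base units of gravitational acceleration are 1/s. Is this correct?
Units of each symbol in g = GM/r²:
  G (gravitational constant): m³/(kg·s²)
  M (mass): kg
  r (distance): m  → to the power 2 in the denominator, contributes 1/m²

Multiplying the contributions: [m³/(kg·s²)] · [kg] · [1/m²]
Adding exponents of each base unit: m: 1, s: -2
SI base units of gravitational acceleration: m/s²

The claimed units 1/s (exponents s: -1) do not match the derived units m/s² (exponents m: 1, s: -2), so the claim is incorrect.

Answer: No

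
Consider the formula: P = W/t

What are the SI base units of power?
Units of each symbol in P = W/t:
  W (work): kg·m²/s²
  t (time): s  → in the denominator, contributes 1/s

Multiplying the contributions: [kg·m²/s²] · [1/s]
Adding exponents of each base unit: kg: 1, m: 2, s: -3
SI base units of power: kg·m²/s³

Answer: kg·m²/s³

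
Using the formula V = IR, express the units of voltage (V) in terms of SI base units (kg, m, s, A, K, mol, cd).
Units of each symbol in V = IR:
  I (current): A
  R (resistance, in ohms): kg·m²/(s³·A²)

Multiplying the contributions: [A] · [kg·m²/(s³·A²)]
Adding exponents of each base unit: kg: 1, m: 2, s: -3, A: -1
SI base units of voltage: kg·m²/(s³·A)

Answer: kg·m²/(s³·A)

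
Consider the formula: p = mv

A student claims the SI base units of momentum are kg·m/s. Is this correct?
Units of each symbol in p = mv:
  m (mass): kg
  v (velocity): m/s

Multiplying the contributions: [kg] · [m/s]
Adding exponents of each base unit: kg: 1, m: 1, s: -1
SI base units of momentum: kg·m/s

The claimed units kg·m/s match the derived units, so the claim is correct.

Answer: Yes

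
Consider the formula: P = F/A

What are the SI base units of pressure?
Units of each symbol in P = F/A:
  F (force): kg·m/s²
  A (area): m²  → in the denominator, contributes 1/m²

Multiplying the contributions: [kg·m/s²] · [1/m²]
Adding exponents of each base unit: kg: 1, m: -1, s: -2
SI base units of pressure: kg/(m·s²)

Answer: kg/(m·s²)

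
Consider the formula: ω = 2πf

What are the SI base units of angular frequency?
Units of each symbol in ω = 2πf:
  f (frequency): 1/s
  The factor 2π is dimensionless.

Multiplying the contributions: [1/s]
Adding exponents of each base unit: s: -1
SI base units of angular frequency: 1/s

Answer: 1/s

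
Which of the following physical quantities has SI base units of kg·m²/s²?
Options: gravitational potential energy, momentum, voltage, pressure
Checking the SI base units of each option:
  gravitational potential energy (U = -GMm/r): kg·m²/s²  ✓ matches
  momentum (p = mv): kg·m/s  ✗
  voltage (V = IR): kg·m²/(s³·A)  ✗
  pressure (P = F/A): kg/(m·s²)  ✗

Only gravitational potential energy has units kg·m²/s².

Answer: gravitational potential energy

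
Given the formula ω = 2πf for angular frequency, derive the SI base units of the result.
Units of each symbol in ω = 2πf:
  f (frequency): 1/s
  The factor 2π is dimensionless.

Multiplying the contributions: [1/s]
Adding exponents of each base unit: s: -1
SI base units of angular frequency: 1/s

Answer: 1/s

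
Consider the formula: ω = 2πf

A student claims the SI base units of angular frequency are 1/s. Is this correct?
Units of each symbol in ω = 2πf:
  f (frequency): 1/s
  The factor 2π is dimensionless.

Multiplying the contributions: [1/s]
Adding exponents of each base unit: s: -1
SI base units of angular frequency: 1/s

The claimed units 1/s match the derived units, so the claim is correct.

Answer: Yes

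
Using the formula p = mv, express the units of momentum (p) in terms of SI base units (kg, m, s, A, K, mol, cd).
Units of each symbol in p = mv:
  m (mass): kg
  v (velocity): m/s

Multiplying the contributions: [kg] · [m/s]
Adding exponents of each base unit: kg: 1, m: 1, s: -1
SI base units of momentum: kg·m/s

Answer: kg·m/s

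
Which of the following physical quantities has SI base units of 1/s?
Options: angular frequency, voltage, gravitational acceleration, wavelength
Checking the SI base units of each option:
  angular frequency (ω = 2πf): 1/s  ✓ matches
  voltage (V = IR): kg·m²/(s³·A)  ✗
  gravitational acceleration (g = GM/r²): m/s²  ✗
  wavelength (λ = v/f): m  ✗

Only angular frequency has units 1/s.

Answer: angular frequency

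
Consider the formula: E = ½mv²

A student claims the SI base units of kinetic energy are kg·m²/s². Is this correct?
Units of each symbol in E = ½mv²:
  m (mass): kg
  v (speed): m/s  → to the power 2, contributes m²/s²
  The factor ½ is dimensionless.

Multiplying the contributions: [kg] · [m²/s²]
Adding exponents of each base unit: kg: 1, m: 2, s: -2
SI base units of kinetic energy: kg·m²/s²

The claimed units kg·m²/s² match the derived units, so the claim is correct.

Answer: Yes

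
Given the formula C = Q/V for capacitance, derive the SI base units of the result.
Units of each symbol in C = Q/V:
  Q (charge, in coulombs): s·A
  V (voltage, in volts): kg·m²/(s³·A)  → in the denominator, contributes s³·A/(kg·m²)

Multiplying the contributions: [s·A] · [s³·A/(kg·m²)]
Adding exponents of each base unit: kg: -1, m: -2, s: 4, A: 2
SI base units of capacitance: s⁴·A²/(kg·m²)

Answer: s⁴·A²/(kg·m²)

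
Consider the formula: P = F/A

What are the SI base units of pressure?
Units of each symbol in P = F/A:
  F (force): kg·m/s²
  A (area): m²  → in the denominator, contributes 1/m²

Multiplying the contributions: [kg·m/s²] · [1/m²]
Adding exponents of each base unit: kg: 1, m: -1, s: -2
SI base units of pressure: kg/(m·s²)

Answer: kg/(m·s²)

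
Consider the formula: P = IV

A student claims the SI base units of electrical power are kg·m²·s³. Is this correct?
Units of each symbol in P = IV:
  I (current): A
  V (voltage, in volts): kg·m²/(s³·A)

Multiplying the contributions: [A] · [kg·m²/(s³·A)]
Adding exponents of each base unit: kg: 1, m: 2, s: -3
SI base units of electrical power: kg·m²/s³

The claimed units kg·m²·s³ (exponents kg: 1, m: 2, s: 3) do not match the derived units kg·m²/s³ (exponents kg: 1, m: 2, s: -3), so the claim is incorrect.

Answer: No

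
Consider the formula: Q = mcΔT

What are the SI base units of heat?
Units of each symbol in Q = mcΔT:
  m (mass): kg
  c (specific heat capacity, in J/(kg·K)): m²/(s²·K)
  ΔT (temperature change): K

Multiplying the contributions: [kg] · [m²/(s²·K)] · [K]
Adding exponents of each base unit: kg: 1, m: 2, s: -2
SI base units of heat: kg·m²/s²

Answer: kg·m²/s²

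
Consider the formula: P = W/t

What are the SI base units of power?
Units of each symbol in P = W/t:
  W (work): kg·m²/s²
  t (time): s  → in the denominator, contributes 1/s

Multiplying the contributions: [kg·m²/s²] · [1/s]
Adding exponents of each base unit: kg: 1, m: 2, s: -3
SI base units of power: kg·m²/s³

Answer: kg·m²/s³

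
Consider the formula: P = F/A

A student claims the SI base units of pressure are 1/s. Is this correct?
Units of each symbol in P = F/A:
  F (force): kg·m/s²
  A (area): m²  → in the denominator, contributes 1/m²

Multiplying the contributions: [kg·m/s²] · [1/m²]
Adding exponents of each base unit: kg: 1, m: -1, s: -2
SI base units of pressure: kg/(m·s²)

The claimed units 1/s (exponents s: -1) do not match the derived units kg/(m·s²) (exponents kg: 1, m: -1, s: -2), so the claim is incorrect.

Answer: No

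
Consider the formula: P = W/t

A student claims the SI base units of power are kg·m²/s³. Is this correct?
Units of each symbol in P = W/t:
  W (work): kg·m²/s²
  t (time): s  → in the denominator, contributes 1/s

Multiplying the contributions: [kg·m²/s²] · [1/s]
Adding exponents of each base unit: kg: 1, m: 2, s: -3
SI base units of power: kg·m²/s³

The claimed units kg·m²/s³ match the derived units, so the claim is correct.

Answer: Yes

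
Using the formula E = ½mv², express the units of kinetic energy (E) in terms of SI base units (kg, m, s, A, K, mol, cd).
Units of each symbol in E = ½mv²:
  m (mass): kg
  v (speed): m/s  → to the power 2, contributes m²/s²
  The factor ½ is dimensionless.

Multiplying the contributions: [kg] · [m²/s²]
Adding exponents of each base unit: kg: 1, m: 2, s: -2
SI base units of kinetic energy: kg·m²/s²

Answer: kg·m²/s²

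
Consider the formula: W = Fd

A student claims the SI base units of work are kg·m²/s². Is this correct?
Units of each symbol in W = Fd:
  F (force): kg·m/s²
  d (displacement): m

Multiplying the contributions: [kg·m/s²] · [m]
Adding exponents of each base unit: kg: 1, m: 2, s: -2
SI base units of work: kg·m²/s²

The claimed units kg·m²/s² match the derived units, so the claim is correct.

Answer: Yes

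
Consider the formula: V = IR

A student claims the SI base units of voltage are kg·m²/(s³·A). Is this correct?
Units of each symbol in V = IR:
  I (current): A
  R (resistance, in ohms): kg·m²/(s³·A²)

Multiplying the contributions: [A] · [kg·m²/(s³·A²)]
Adding exponents of each base unit: kg: 1, m: 2, s: -3, A: -1
SI base units of voltage: kg·m²/(s³·A)

The claimed units kg·m²/(s³·A) match the derived units, so the claim is correct.

Answer: Yes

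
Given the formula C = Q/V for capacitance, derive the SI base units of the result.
Units of each symbol in C = Q/V:
  Q (charge, in coulombs): s·A
  V (voltage, in volts): kg·m²/(s³·A)  → in the denominator, contributes s³·A/(kg·m²)

Multiplying the contributions: [s·A] · [s³·A/(kg·m²)]
Adding exponents of each base unit: kg: -1, m: -2, s: 4, A: 2
SI base units of capacitance: s⁴·A²/(kg·m²)

Answer: s⁴·A²/(kg·m²)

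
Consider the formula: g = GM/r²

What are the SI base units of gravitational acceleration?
Units of each symbol in g = GM/r²:
  G (gravitational constant): m³/(kg·s²)
  M (mass): kg
  r (distance): m  → to the power 2 in the denominator, contributes 1/m²

Multiplying the contributions: [m³/(kg·s²)] · [kg] · [1/m²]
Adding exponents of each base unit: m: 1, s: -2
SI base units of gravitational acceleration: m/s²

Answer: m/s²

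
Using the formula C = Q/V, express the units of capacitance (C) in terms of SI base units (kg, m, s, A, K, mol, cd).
Units of each symbol in C = Q/V:
  Q (charge, in coulombs): s·A
  V (voltage, in volts): kg·m²/(s³·A)  → in the denominator, contributes s³·A/(kg·m²)

Multiplying the contributions: [s·A] · [s³·A/(kg·m²)]
Adding exponents of each base unit: kg: -1, m: -2, s: 4, A: 2
SI base units of capacitance: s⁴·A²/(kg·m²)

Answer: s⁴·A²/(kg·m²)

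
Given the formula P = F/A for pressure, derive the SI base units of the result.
Units of each symbol in P = F/A:
  F (force): kg·m/s²
  A (area): m²  → in the denominator, contributes 1/m²

Multiplying the contributions: [kg·m/s²] · [1/m²]
Adding exponents of each base unit: kg: 1, m: -1, s: -2
SI base units of pressure: kg/(m·s²)

Answer: kg/(m·s²)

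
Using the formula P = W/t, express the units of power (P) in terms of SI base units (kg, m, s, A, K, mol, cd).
Units of each symbol in P = W/t:
  W (work): kg·m²/s²
  t (time): s  → in the denominator, contributes 1/s

Multiplying the contributions: [kg·m²/s²] · [1/s]
Adding exponents of each base unit: kg: 1, m: 2, s: -3
SI base units of power: kg·m²/s³

Answer: kg·m²/s³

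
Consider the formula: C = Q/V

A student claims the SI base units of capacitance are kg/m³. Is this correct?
Units of each symbol in C = Q/V:
  Q (charge, in coulombs): s·A
  V (voltage, in volts): kg·m²/(s³·A)  → in the denominator, contributes s³·A/(kg·m²)

Multiplying the contributions: [s·A] · [s³·A/(kg·m²)]
Adding exponents of each base unit: kg: -1, m: -2, s: 4, A: 2
SI base units of capacitance: s⁴·A²/(kg·m²)

The claimed units kg/m³ (exponents kg: 1, m: -3) do not match the derived units s⁴·A²/(kg·m²) (exponents kg: -1, m: -2, s: 4, A: 2), so the claim is incorrect.

Answer: No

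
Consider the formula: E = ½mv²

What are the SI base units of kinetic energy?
Units of each symbol in E = ½mv²:
  m (mass): kg
  v (speed): m/s  → to the power 2, contributes m²/s²
  The factor ½ is dimensionless.

Multiplying the contributions: [kg] · [m²/s²]
Adding exponents of each base unit: kg: 1, m: 2, s: -2
SI base units of kinetic energy: kg·m²/s²

Answer: kg·m²/s²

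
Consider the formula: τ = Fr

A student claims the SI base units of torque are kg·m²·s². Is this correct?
Units of each symbol in τ = Fr:
  F (force): kg·m/s²
  r (lever arm): m

Multiplying the contributions: [kg·m/s²] · [m]
Adding exponents of each base unit: kg: 1, m: 2, s: -2
SI base units of torque: kg·m²/s²

The claimed units kg·m²·s² (exponents kg: 1, m: 2, s: 2) do not match the derived units kg·m²/s² (exponents kg: 1, m: 2, s: -2), so the claim is incorrect.

Answer: No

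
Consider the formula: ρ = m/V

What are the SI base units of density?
Units of each symbol in ρ = m/V:
  m (mass): kg
  V (volume): m³  → in the denominator, contributes 1/m³

Multiplying the contributions: [kg] · [1/m³]
Adding exponents of each base unit: kg: 1, m: -3
SI base units of density: kg/m³

Answer: kg/m³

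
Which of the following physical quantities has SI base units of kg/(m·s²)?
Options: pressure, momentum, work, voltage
Checking the SI base units of each option:
  pressure (P = F/A): kg/(m·s²)  ✓ matches
  momentum (p = mv): kg·m/s  ✗
  work (W = Fd): kg·m²/s²  ✗
  voltage (V = IR): kg·m²/(s³·A)  ✗

Only pressure has units kg/(m·s²).

Answer: pressure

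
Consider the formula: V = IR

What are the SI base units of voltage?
Units of each symbol in V = IR:
  I (current): A
  R (resistance, in ohms): kg·m²/(s³·A²)

Multiplying the contributions: [A] · [kg·m²/(s³·A²)]
Adding exponents of each base unit: kg: 1, m: 2, s: -3, A: -1
SI base units of voltage: kg·m²/(s³·A)

Answer: kg·m²/(s³·A)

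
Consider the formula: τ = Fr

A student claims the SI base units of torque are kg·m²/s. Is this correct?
Units of each symbol in τ = Fr:
  F (force): kg·m/s²
  r (lever arm): m

Multiplying the contributions: [kg·m/s²] · [m]
Adding exponents of each base unit: kg: 1, m: 2, s: -2
SI base units of torque: kg·m²/s²

The claimed units kg·m²/s (exponents kg: 1, m: 2, s: -1) do not match the derived units kg·m²/s² (exponents kg: 1, m: 2, s: -2), so the claim is incorrect.

Answer: No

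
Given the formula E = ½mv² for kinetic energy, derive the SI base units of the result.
Units of each symbol in E = ½mv²:
  m (mass): kg
  v (speed): m/s  → to the power 2, contributes m²/s²
  The factor ½ is dimensionless.

Multiplying the contributions: [kg] · [m²/s²]
Adding exponents of each base unit: kg: 1, m: 2, s: -2
SI base units of kinetic energy: kg·m²/s²

Answer: kg·m²/s²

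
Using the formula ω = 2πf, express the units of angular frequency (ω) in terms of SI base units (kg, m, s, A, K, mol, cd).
Units of each symbol in ω = 2πf:
  f (frequency): 1/s
  The factor 2π is dimensionless.

Multiplying the contributions: [1/s]
Adding exponents of each base unit: s: -1
SI base units of angular frequency: 1/s

Answer: 1/s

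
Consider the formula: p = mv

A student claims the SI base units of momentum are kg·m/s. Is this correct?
Units of each symbol in p = mv:
  m (mass): kg
  v (velocity): m/s

Multiplying the contributions: [kg] · [m/s]
Adding exponents of each base unit: kg: 1, m: 1, s: -1
SI base units of momentum: kg·m/s

The claimed units kg·m/s match the derived units, so the claim is correct.

Answer: Yes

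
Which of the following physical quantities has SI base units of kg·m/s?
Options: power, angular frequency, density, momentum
Checking the SI base units of each option:
  power (P = W/t): kg·m²/s³  ✗
  angular frequency (ω = 2πf): 1/s  ✗
  density (ρ = m/V): kg/m³  ✗
  momentum (p = mv): kg·m/s  ✓ matches

Only momentum has units kg·m/s.

Answer: momentum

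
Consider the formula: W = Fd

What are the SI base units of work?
Units of each symbol in W = Fd:
  F (force): kg·m/s²
  d (displacement): m

Multiplying the contributions: [kg·m/s²] · [m]
Adding exponents of each base unit: kg: 1, m: 2, s: -2
SI base units of work: kg·m²/s²

Answer: kg·m²/s²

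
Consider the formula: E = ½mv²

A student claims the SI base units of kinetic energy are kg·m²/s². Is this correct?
Units of each symbol in E = ½mv²:
  m (mass): kg
  v (speed): m/s  → to the power 2, contributes m²/s²
  The factor ½ is dimensionless.

Multiplying the contributions: [kg] · [m²/s²]
Adding exponents of each base unit: kg: 1, m: 2, s: -2
SI base units of kinetic energy: kg·m²/s²

The claimed units kg·m²/s² match the derived units, so the claim is correct.

Answer: Yes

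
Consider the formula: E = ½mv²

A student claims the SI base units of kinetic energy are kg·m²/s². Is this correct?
Units of each symbol in E = ½mv²:
  m (mass): kg
  v (speed): m/s  → to the power 2, contributes m²/s²
  The factor ½ is dimensionless.

Multiplying the contributions: [kg] · [m²/s²]
Adding exponents of each base unit: kg: 1, m: 2, s: -2
SI base units of kinetic energy: kg·m²/s²

The claimed units kg·m²/s² match the derived units, so the claim is correct.

Answer: Yes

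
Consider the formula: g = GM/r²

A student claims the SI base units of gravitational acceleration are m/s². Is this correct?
Units of each symbol in g = GM/r²:
  G (gravitational constant): m³/(kg·s²)
  M (mass): kg
  r (distance): m  → to the power 2 in the denominator, contributes 1/m²

Multiplying the contributions: [m³/(kg·s²)] · [kg] · [1/m²]
Adding exponents of each base unit: m: 1, s: -2
SI base units of gravitational acceleration: m/s²

The claimed units m/s² match the derived units, so the claim is correct.

Answer: Yes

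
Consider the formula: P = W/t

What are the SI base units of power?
Units of each symbol in P = W/t:
  W (work): kg·m²/s²
  t (time): s  → in the denominator, contributes 1/s

Multiplying the contributions: [kg·m²/s²] · [1/s]
Adding exponents of each base unit: kg: 1, m: 2, s: -3
SI base units of power: kg·m²/s³

Answer: kg·m²/s³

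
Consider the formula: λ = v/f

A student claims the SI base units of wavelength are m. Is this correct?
Units of each symbol in λ = v/f:
  v (wave speed): m/s
  f (frequency): 1/s  → in the denominator, contributes s

Multiplying the contributions: [m/s] · [s]
Adding exponents of each base unit: m: 1
SI base units of wavelength: m

The claimed units m match the derived units, so the claim is correct.

Answer: Yes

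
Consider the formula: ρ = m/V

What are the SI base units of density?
Units of each symbol in ρ = m/V:
  m (mass): kg
  V (volume): m³  → in the denominator, contributes 1/m³

Multiplying the contributions: [kg] · [1/m³]
Adding exponents of each base unit: kg: 1, m: -3
SI base units of density: kg/m³

Answer: kg/m³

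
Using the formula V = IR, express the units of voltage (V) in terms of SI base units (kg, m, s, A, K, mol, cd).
Units of each symbol in V = IR:
  I (current): A
  R (resistance, in ohms): kg·m²/(s³·A²)

Multiplying the contributions: [A] · [kg·m²/(s³·A²)]
Adding exponents of each base unit: kg: 1, m: 2, s: -3, A: -1
SI base units of voltage: kg·m²/(s³·A)

Answer: kg·m²/(s³·A)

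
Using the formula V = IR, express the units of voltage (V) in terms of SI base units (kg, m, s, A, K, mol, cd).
Units of each symbol in V = IR:
  I (current): A
  R (resistance, in ohms): kg·m²/(s³·A²)

Multiplying the contributions: [A] · [kg·m²/(s³·A²)]
Adding exponents of each base unit: kg: 1, m: 2, s: -3, A: -1
SI base units of voltage: kg·m²/(s³·A)

Answer: kg·m²/(s³·A)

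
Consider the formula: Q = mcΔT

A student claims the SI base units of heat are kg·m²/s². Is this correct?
Units of each symbol in Q = mcΔT:
  m (mass): kg
  c (specific heat capacity, in J/(kg·K)): m²/(s²·K)
  ΔT (temperature change): K

Multiplying the contributions: [kg] · [m²/(s²·K)] · [K]
Adding exponents of each base unit: kg: 1, m: 2, s: -2
SI base units of heat: kg·m²/s²

The claimed units kg·m²/s² match the derived units, so the claim is correct.

Answer: Yes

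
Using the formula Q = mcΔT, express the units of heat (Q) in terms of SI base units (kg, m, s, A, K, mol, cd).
Units of each symbol in Q = mcΔT:
  m (mass): kg
  c (specific heat capacity, in J/(kg·K)): m²/(s²·K)
  ΔT (temperature change): K

Multiplying the contributions: [kg] · [m²/(s²·K)] · [K]
Adding exponents of each base unit: kg: 1, m: 2, s: -2
SI base units of heat: kg·m²/s²

Answer: kg·m²/s²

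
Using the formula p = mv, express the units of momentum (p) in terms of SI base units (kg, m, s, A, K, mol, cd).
Units of each symbol in p = mv:
  m (mass): kg
  v (velocity): m/s

Multiplying the contributions: [kg] · [m/s]
Adding exponents of each base unit: kg: 1, m: 1, s: -1
SI base units of momentum: kg·m/s

Answer: kg·m/s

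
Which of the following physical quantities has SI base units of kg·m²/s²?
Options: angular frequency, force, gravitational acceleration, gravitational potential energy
Checking the SI base units of each option:
  angular frequency (ω = 2πf): 1/s  ✗
  force (F = ma): kg·m/s²  ✗
  gravitational acceleration (g = GM/r²): m/s²  ✗
  gravitational potential energy (U = -GMm/r): kg·m²/s²  ✓ matches

Only gravitational potential energy has units kg·m²/s².

Answer: gravitational potential energy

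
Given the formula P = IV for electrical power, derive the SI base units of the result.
Units of each symbol in P = IV:
  I (current): A
  V (voltage, in volts): kg·m²/(s³·A)

Multiplying the contributions: [A] · [kg·m²/(s³·A)]
Adding exponents of each base unit: kg: 1, m: 2, s: -3
SI base units of electrical power: kg·m²/s³

Answer: kg·m²/s³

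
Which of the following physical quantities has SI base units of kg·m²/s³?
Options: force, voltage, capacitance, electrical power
Checking the SI base units of each option:
  force (F = ma): kg·m/s²  ✗
  voltage (V = IR): kg·m²/(s³·A)  ✗
  capacitance (C = Q/V): s⁴·A²/(kg·m²)  ✗
  electrical power (P = IV): kg·m²/s³  ✓ matches

Only electrical power has units kg·m²/s³.

Answer: electrical power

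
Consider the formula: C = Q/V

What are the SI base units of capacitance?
Units of each symbol in C = Q/V:
  Q (charge, in coulombs): s·A
  V (voltage, in volts): kg·m²/(s³·A)  → in the denominator, contributes s³·A/(kg·m²)

Multiplying the contributions: [s·A] · [s³·A/(kg·m²)]
Adding exponents of each base unit: kg: -1, m: -2, s: 4, A: 2
SI base units of capacitance: s⁴·A²/(kg·m²)

Answer: s⁴·A²/(kg·m²)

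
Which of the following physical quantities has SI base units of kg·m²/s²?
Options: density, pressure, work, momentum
Checking the SI base units of each option:
  density (ρ = m/V): kg/m³  ✗
  pressure (P = F/A): kg/(m·s²)  ✗
  work (W = Fd): kg·m²/s²  ✓ matches
  momentum (p = mv): kg·m/s  ✗

Only work has units kg·m²/s².

Answer: work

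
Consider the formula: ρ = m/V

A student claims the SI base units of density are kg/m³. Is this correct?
Units of each symbol in ρ = m/V:
  m (mass): kg
  V (volume): m³  → in the denominator, contributes 1/m³

Multiplying the contributions: [kg] · [1/m³]
Adding exponents of each base unit: kg: 1, m: -3
SI base units of density: kg/m³

The claimed units kg/m³ match the derived units, so the claim is correct.

Answer: Yes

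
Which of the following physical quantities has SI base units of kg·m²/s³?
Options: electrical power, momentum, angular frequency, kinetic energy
Checking the SI base units of each option:
  electrical power (P = IV): kg·m²/s³  ✓ matches
  momentum (p = mv): kg·m/s  ✗
  angular frequency (ω = 2πf): 1/s  ✗
  kinetic energy (E = ½mv²): kg·m²/s²  ✗

Only electrical power has units kg·m²/s³.

Answer: electrical power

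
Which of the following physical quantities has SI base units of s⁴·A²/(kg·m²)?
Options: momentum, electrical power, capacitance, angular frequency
Checking the SI base units of each option:
  momentum (p = mv): kg·m/s  ✗
  electrical power (P = IV): kg·m²/s³  ✗
  capacitance (C = Q/V): s⁴·A²/(kg·m²)  ✓ matches
  angular frequency (ω = 2πf): 1/s  ✗

Only capacitance has units s⁴·A²/(kg·m²).

Answer: capacitance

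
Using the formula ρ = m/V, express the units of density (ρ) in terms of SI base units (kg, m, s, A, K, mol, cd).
Units of each symbol in ρ = m/V:
  m (mass): kg
  V (volume): m³  → in the denominator, contributes 1/m³

Multiplying the contributions: [kg] · [1/m³]
Adding exponents of each base unit: kg: 1, m: -3
SI base units of density: kg/m³

Answer: kg/m³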